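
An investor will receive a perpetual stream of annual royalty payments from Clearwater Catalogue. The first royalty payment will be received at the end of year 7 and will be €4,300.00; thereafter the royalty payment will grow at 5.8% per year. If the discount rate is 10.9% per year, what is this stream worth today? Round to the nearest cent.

€45321.99

Value at end of year 6: C₁ / (r − g) = €4,300.00 / (0.109 − 0.058) = €84,313.7255
Discount to today: PV = €84,313.7255 / (1 + 0.109)^6 = €84,313.7255 / 1.860327 = €45,321.99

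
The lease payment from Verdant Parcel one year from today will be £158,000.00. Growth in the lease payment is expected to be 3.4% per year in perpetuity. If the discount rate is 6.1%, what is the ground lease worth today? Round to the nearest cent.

£5851851.85

Growing perpetuity: P = D₁ / (r − g) = £158,000.0000 / (0.061 − 0.034) = £5,851,851.85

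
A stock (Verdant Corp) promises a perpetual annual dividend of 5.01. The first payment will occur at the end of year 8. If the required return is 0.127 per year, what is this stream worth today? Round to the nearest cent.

17.08

Value at end of year 7: C / r = 5.01 / 0.127 = 39.4488
Discount to today: PV = 39.4488 / (1 + 0.127)^7 = 39.4488 / 2.309231 = 17.08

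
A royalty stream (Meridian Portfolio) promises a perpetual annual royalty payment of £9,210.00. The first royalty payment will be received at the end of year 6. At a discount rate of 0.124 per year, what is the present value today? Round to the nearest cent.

£41400.58

Value at end of year 5: C / r = £9,210.00 / 0.124 = £74,274.1935
Discount to today: PV = £74,274.1935 / (1 + 0.124)^5 = £74,274.1935 / 1.794038 = £41,400.58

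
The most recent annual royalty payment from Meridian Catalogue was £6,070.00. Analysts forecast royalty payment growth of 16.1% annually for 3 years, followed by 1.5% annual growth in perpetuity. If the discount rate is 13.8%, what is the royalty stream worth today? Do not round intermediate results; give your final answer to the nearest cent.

D_1 = 7047.27000
D_2 = 8181.88047
D_3 = 9499.16323
Terminal value at year 3: TV = D_3×(1+g_2)/(r−g_2) = 9641.65067/0.123 = 78387.40385
P_0 = D_1/(1+r)^1 + D_2/(1+r)^2 + D_3/(1+r)^3 + TV/(1+r)^3
    = 6192.68014 + 6317.83976 + 6445.52896 + 53188.71460 = 72144.76346

£72144.76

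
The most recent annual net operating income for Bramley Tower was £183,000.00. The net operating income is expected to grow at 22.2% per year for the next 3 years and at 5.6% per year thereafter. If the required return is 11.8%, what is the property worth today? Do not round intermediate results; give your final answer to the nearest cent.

D_1 = 223626.00000
D_2 = 273270.97200
D_3 = 333937.12778
Terminal value at year 3: TV = D_3×(1+g_2)/(r−g_2) = 352637.60694/0.062 = 5687703.33774
P_0 = D_1/(1+r)^1 + D_2/(1+r)^2 + D_3/(1+r)^3 + TV/(1+r)^3
    = 200023.25581 + 218630.07031 + 238967.75127 + 4070160.40868 = 4727781.48607

£4727781.49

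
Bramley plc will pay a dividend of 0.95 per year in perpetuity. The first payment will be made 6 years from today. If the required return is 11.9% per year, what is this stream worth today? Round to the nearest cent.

Value at end of year 5: C / r = 0.95 / 0.119 = 7.9832
Discount to today: PV = 7.9832 / (1 + 0.119)^5 = 7.9832 / 1.754488 = 4.55

4.55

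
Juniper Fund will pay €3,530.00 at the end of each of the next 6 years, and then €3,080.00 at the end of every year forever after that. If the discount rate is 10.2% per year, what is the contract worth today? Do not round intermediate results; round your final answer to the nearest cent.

€32144.51

PV of 6-year annuity: €3,530.00 × [1 − (1+0.102)^−6] / 0.102 = 15284.37984
Perpetuity value at year 6: €3,080.00 / 0.102 = 30196.07843
PV of perpetuity: 30196.07843 / (1+0.102)^6 = 16860.13228
Total PV = 15284.37984 + 16860.13228 = 32144.51212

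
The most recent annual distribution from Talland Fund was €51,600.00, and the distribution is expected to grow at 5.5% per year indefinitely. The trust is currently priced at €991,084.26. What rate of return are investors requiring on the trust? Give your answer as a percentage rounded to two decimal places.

D₁ = €51,600.00 × 1.055 = €54,438.0000
P = D₁/(r − g) ⇒ r = D₁/P + g = €54,438.0000/€991,084.26 + 0.055 = 0.054928 + 0.055 = 0.109928

10.99%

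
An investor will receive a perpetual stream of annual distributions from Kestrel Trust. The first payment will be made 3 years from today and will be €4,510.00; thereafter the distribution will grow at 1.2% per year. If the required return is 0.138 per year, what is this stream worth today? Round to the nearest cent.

Value at end of year 2: C₁ / (r − g) = €4,510.00 / (0.138 − 0.012) = €35,793.6508
Discount to today: PV = €35,793.6508 / (1 + 0.138)^2 = €35,793.6508 / 1.295044 = €27,638.95

€27638.95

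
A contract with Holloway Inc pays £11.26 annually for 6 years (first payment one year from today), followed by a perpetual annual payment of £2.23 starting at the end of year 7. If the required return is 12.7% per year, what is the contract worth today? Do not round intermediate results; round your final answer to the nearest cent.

PV of 6-year annuity: £11.26 × [1 − (1+0.127)^−6] / 0.127 = 45.39099
Perpetuity value at year 6: £2.23 / 0.127 = 17.55906
PV of perpetuity: 17.55906 / (1+0.127)^6 = 8.56954
Total PV = 45.39099 + 8.56954 = 53.96053

£53.96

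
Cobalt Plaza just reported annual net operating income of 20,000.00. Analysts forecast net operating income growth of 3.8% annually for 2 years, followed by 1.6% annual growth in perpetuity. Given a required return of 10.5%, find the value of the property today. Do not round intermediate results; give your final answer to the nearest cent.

237902.49

D_1 = 20760.00000
D_2 = 21548.88000
Terminal value at year 2: TV = D_2×(1+g_2)/(r−g_2) = 21893.66208/0.089 = 245996.20315
P_0 = D_1/(1+r)^1 + D_2/(1+r)^2 + TV/(1+r)^2
    = 18787.33032 + 17648.18902 + 201466.96681 = 237902.48615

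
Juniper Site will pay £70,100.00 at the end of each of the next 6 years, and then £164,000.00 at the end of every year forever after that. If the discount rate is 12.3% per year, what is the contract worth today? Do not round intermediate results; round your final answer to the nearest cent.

PV of 6-year annuity: £70,100.00 × [1 − (1+0.123)^−6] / 0.123 = 285777.39536
Perpetuity value at year 6: £164,000.00 / 0.123 = 1333333.33333
PV of perpetuity: 1333333.33333 / (1+0.123)^6 = 664752.83634
Total PV = 285777.39536 + 664752.83634 = 950530.23170

£950530.23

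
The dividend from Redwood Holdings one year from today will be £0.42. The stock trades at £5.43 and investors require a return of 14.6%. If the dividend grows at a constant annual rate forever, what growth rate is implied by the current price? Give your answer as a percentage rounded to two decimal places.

P = D₁/(r−g) ⇒ g = r − D₁/P = 0.146 − £0.42/£5.43 = 0.068652

6.87%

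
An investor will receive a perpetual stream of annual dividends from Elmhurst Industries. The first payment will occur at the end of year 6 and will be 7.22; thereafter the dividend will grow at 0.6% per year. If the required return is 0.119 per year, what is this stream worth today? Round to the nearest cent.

Value at end of year 5: C₁ / (r − g) = 7.22 / (0.119 − 0.006) = 63.8938
Discount to today: PV = 63.8938 / (1 + 0.119)^5 = 63.8938 / 1.754488 = 36.42

36.42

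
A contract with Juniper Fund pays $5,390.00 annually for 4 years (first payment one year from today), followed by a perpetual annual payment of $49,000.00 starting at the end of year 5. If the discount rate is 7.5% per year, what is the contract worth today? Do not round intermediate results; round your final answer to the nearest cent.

$507269.21

PV of 4-year annuity: $5,390.00 × [1 − (1+0.075)^−4] / 0.075 = 18052.86859
Perpetuity value at year 4: $49,000.00 / 0.075 = 653333.33333
PV of perpetuity: 653333.33333 / (1+0.075)^4 = 489216.34612
Total PV = 18052.86859 + 489216.34612 = 507269.21471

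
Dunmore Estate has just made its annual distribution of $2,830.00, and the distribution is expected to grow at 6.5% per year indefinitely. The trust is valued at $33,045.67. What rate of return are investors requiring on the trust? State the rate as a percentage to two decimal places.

15.62%

D₁ = $2,830.00 × 1.065 = $3,013.9500
P = D₁/(r − g) ⇒ r = D₁/P + g = $3,013.9500/$33,045.67 + 0.065 = 0.091206 + 0.065 = 0.156206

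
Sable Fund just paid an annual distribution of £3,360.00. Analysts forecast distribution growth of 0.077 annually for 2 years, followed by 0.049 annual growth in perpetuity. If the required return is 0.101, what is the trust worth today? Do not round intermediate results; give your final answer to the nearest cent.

D_1 = 3618.72000
D_2 = 3897.36144
Terminal value at year 2: TV = D_2×(1+g_2)/(r−g_2) = 4088.33215/0.052 = 78621.77213
P_0 = D_1/(1+r)^1 + D_2/(1+r)^2 + TV/(1+r)^2
    = 3286.75749 + 3215.11155 + 64858.69268 = 71360.56173

£71360.56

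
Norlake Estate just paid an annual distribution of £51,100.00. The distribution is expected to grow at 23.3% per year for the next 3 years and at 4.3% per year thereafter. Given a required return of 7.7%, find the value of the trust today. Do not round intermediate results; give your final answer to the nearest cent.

£2554322.15

D_1 = 63006.30000
D_2 = 77686.76790
D_3 = 95787.78482
Terminal value at year 3: TV = D_3×(1+g_2)/(r−g_2) = 99906.65957/0.034 = 2938431.16376
P_0 = D_1/(1+r)^1 + D_2/(1+r)^2 + D_3/(1+r)^3 + TV/(1+r)^3
    = 58501.67131 + 66975.45100 + 76676.63053 + 2352168.40123 = 2554322.15407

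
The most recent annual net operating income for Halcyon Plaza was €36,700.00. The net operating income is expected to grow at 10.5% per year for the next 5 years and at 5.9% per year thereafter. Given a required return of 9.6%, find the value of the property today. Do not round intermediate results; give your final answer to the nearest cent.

€1282326.29

D_1 = 40553.50000
D_2 = 44811.61750
D_3 = 49516.83734
D_4 = 54716.10526
D_5 = 60461.29631
Terminal value at year 5: TV = D_5×(1+g_2)/(r−g_2) = 64028.51279/0.037 = 1730500.34574
P_0 = D_1/(1+r)^1 + D_2/(1+r)^2 + D_3/(1+r)^3 + D_4/(1+r)^4 + D_5/(1+r)^5 + TV/(1+r)^5
    = 37001.36861 + 37305.21197 + 37611.55039 + 37920.40436 + 38231.79454 + 1094255.95730 = 1282326.28717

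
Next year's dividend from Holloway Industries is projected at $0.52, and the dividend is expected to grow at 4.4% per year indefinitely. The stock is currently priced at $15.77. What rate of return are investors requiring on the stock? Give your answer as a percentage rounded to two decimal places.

7.70%

P = D₁/(r − g) ⇒ r = D₁/P + g = $0.5200/$15.77 + 0.044 = 0.032974 + 0.044 = 0.076974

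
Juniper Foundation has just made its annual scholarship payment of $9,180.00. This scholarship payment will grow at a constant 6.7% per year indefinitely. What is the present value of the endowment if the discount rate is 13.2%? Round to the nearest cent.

$150693.23

D₁ = D₀ × (1 + g) = $9,180.00 × 1.067 = $9,795.0600
Growing perpetuity: P = D₁ / (r − g) = $9,795.0600 / (0.132 − 0.067) = $150,693.23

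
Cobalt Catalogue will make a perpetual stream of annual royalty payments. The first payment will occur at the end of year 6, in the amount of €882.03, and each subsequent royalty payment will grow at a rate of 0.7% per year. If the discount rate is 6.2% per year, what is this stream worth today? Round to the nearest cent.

Value at end of year 5: C₁ / (r − g) = €882.03 / (0.062 − 0.007) = €16,036.9091
Discount to today: PV = €16,036.9091 / (1 + 0.062)^5 = €16,036.9091 / 1.350898 = €11,871.29

€11871.29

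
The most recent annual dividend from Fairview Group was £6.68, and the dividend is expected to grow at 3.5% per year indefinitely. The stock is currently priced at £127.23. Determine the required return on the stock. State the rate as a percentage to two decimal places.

8.93%

D₁ = £6.68 × 1.035 = £6.9138
P = D₁/(r − g) ⇒ r = D₁/P + g = £6.9138/£127.23 + 0.035 = 0.054341 + 0.035 = 0.089341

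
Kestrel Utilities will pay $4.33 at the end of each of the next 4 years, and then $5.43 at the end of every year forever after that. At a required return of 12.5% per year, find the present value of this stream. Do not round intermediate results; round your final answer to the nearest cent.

PV of 4-year annuity: $4.33 × [1 − (1+0.125)^−4] / 0.125 = 13.01442
Perpetuity value at year 4: $5.43 / 0.125 = 43.44000
PV of perpetuity: 43.44000 / (1+0.125)^4 = 27.11938
Total PV = 13.01442 + 27.11938 = 40.13380

$40.13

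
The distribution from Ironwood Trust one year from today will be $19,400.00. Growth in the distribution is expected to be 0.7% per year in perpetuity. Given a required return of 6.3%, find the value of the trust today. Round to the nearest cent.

$346428.57

Growing perpetuity: P = D₁ / (r − g) = $19,400.0000 / (0.063 − 0.007) = $346,428.57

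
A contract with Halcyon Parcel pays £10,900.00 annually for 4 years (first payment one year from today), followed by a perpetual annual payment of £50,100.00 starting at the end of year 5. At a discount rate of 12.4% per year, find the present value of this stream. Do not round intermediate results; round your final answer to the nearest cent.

£285964.30

PV of 4-year annuity: £10,900.00 × [1 − (1+0.124)^−4] / 0.124 = 32830.12013
Perpetuity value at year 4: £50,100.00 / 0.124 = 404032.25806
PV of perpetuity: 404032.25806 / (1+0.124)^4 = 253134.18296
Total PV = 32830.12013 + 253134.18296 = 285964.30310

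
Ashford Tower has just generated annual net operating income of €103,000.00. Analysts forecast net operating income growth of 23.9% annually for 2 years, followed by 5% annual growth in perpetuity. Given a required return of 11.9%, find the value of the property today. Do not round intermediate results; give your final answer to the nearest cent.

€2161907.45

D_1 = 127617.00000
D_2 = 158117.46300
Terminal value at year 2: TV = D_2×(1+g_2)/(r−g_2) = 166023.33615/0.069 = 2406135.30652
P_0 = D_1/(1+r)^1 + D_2/(1+r)^2 + TV/(1+r)^2
    = 114045.57641 + 126275.66503 + 1921586.20698 = 2161907.44842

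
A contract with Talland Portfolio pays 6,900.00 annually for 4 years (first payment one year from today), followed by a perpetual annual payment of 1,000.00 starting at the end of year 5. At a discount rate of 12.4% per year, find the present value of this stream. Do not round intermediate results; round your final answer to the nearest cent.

25834.95

PV of 4-year annuity: 6,900.00 × [1 − (1+0.124)^−4] / 0.124 = 20782.36962
Perpetuity value at year 4: 1,000.00 / 0.124 = 8064.51613
PV of perpetuity: 8064.51613 / (1+0.124)^4 = 5052.57850
Total PV = 20782.36962 + 5052.57850 = 25834.94813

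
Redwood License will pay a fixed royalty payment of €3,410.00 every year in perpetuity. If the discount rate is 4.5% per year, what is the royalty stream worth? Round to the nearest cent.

Level perpetuity: PV = C / r = €3,410.00 / 0.045 = €75,777.78

€75777.78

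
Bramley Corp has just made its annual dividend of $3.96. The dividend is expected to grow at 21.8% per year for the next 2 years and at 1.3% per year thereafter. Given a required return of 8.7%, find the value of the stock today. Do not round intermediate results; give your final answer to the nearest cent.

D_1 = 4.82328
D_2 = 5.87476
Terminal value at year 2: TV = D_2×(1+g_2)/(r−g_2) = 5.95113/0.074 = 80.42063
P_0 = D_1/(1+r)^1 + D_2/(1+r)^2 + TV/(1+r)^2
    = 4.43724 + 4.97199 + 68.06258 = 77.47181

$77.47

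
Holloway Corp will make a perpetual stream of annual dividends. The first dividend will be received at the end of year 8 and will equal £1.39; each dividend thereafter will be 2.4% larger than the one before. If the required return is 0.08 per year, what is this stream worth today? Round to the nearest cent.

Value at end of year 7: C₁ / (r − g) = £1.39 / (0.08 − 0.024) = £24.8214
Discount to today: PV = £24.8214 / (1 + 0.08)^7 = £24.8214 / 1.713824 = £14.48

£14.48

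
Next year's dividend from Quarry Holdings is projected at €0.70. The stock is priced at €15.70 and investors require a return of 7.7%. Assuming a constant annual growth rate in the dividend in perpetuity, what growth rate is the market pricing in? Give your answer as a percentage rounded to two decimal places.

P = D₁/(r−g) ⇒ g = r − D₁/P = 0.077 − €0.70/€15.70 = 0.032414

3.24%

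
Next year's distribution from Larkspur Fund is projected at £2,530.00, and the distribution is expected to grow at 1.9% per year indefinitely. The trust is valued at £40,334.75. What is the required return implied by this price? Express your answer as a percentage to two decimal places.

8.17%

P = D₁/(r − g) ⇒ r = D₁/P + g = £2,530.0000/£40,334.75 + 0.019 = 0.062725 + 0.019 = 0.081725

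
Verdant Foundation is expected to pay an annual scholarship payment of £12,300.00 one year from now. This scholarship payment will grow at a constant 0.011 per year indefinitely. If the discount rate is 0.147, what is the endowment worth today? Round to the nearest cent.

£90441.18

Growing perpetuity: P = D₁ / (r − g) = £12,300.0000 / (0.147 − 0.011) = £90,441.18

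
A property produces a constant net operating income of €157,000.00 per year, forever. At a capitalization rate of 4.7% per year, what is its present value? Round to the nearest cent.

€3340425.53

Level perpetuity: PV = C / r = €157,000.00 / 0.047 = €3,340,425.53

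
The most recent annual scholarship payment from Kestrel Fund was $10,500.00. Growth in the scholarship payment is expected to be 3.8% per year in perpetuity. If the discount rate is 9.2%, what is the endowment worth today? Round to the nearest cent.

D₁ = D₀ × (1 + g) = $10,500.00 × 1.038 = $10,899.0000
Growing perpetuity: P = D₁ / (r − g) = $10,899.0000 / (0.092 − 0.038) = $201,833.33

$201833.33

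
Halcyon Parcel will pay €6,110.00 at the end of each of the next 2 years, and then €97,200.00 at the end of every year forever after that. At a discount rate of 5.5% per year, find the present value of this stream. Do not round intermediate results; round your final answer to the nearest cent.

€1599091.46

PV of 2-year annuity: €6,110.00 × [1 − (1+0.055)^−2] / 0.055 = 11281.01345
Perpetuity value at year 2: €97,200.00 / 0.055 = 1767272.72727
PV of perpetuity: 1767272.72727 / (1+0.055)^2 = 1587810.45104
Total PV = 11281.01345 + 1587810.45104 = 1599091.46450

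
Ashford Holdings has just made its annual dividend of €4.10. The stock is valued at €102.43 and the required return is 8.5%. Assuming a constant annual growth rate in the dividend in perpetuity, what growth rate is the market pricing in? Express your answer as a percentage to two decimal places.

4.32%

P = D₀(1+g)/(r−g) ⇒ P(r−g) = D₀(1+g) ⇒ g(P+D₀) = P·r − D₀
g = (P·r − D₀)/(P + D₀) = (€102.43×0.085 − €4.10) / (€102.43 + €4.10) = 0.043242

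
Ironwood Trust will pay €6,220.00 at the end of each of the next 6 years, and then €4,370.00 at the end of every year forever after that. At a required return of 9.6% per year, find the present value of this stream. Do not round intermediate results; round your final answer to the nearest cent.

PV of 6-year annuity: €6,220.00 × [1 − (1+0.096)^−6] / 0.096 = 27410.24392
Perpetuity value at year 6: €4,370.00 / 0.096 = 45520.83333
PV of perpetuity: 45520.83333 / (1+0.096)^6 = 26263.15393
Total PV = 27410.24392 + 26263.15393 = 53673.39784

€53673.40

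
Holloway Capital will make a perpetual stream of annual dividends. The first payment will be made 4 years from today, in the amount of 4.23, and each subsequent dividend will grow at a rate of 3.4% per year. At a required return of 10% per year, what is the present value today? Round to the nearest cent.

48.15

Value at end of year 3: C₁ / (r − g) = 4.23 / (0.1 − 0.034) = 64.0909
Discount to today: PV = 64.0909 / (1 + 0.1)^3 = 64.0909 / 1.331000 = 48.15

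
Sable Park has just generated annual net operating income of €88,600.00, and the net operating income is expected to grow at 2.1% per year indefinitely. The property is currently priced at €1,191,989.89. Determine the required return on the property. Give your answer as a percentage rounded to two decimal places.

D₁ = €88,600.00 × 1.021 = €90,460.6000
P = D₁/(r − g) ⇒ r = D₁/P + g = €90,460.6000/€1,191,989.89 + 0.021 = 0.075890 + 0.021 = 0.096890

9.69%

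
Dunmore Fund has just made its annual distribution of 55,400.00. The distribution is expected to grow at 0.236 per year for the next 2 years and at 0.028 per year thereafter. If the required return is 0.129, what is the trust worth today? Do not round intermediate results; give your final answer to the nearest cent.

D_1 = 68474.40000
D_2 = 84634.35840
Terminal value at year 2: TV = D_2×(1+g_2)/(r−g_2) = 87004.12044/0.101 = 861426.93500
P_0 = D_1/(1+r)^1 + D_2/(1+r)^2 + TV/(1+r)^2
    = 60650.48716 + 66398.58470 + 675819.25813 = 802868.32999

802868.33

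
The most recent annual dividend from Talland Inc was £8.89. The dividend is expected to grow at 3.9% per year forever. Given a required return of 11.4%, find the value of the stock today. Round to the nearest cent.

£123.16

D₁ = D₀ × (1 + g) = £8.89 × 1.039 = £9.2367
Growing perpetuity: P = D₁ / (r − g) = £9.2367 / (0.114 − 0.039) = £123.16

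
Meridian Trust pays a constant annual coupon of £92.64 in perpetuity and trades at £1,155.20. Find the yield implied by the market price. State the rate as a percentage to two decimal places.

8.02%

P = C/r ⇒ r = C/P = £92.64/£1,155.20 = 0.080194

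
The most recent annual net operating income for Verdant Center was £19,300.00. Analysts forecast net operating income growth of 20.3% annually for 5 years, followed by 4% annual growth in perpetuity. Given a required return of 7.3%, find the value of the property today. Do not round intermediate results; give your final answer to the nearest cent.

£1215253.44

D_1 = 23217.90000
D_2 = 27931.13370
D_3 = 33601.15384
D_4 = 40422.18807
D_5 = 48627.89225
Terminal value at year 5: TV = D_5×(1+g_2)/(r−g_2) = 50573.00794/0.033 = 1532515.39210
P_0 = D_1/(1+r)^1 + D_2/(1+r)^2 + D_3/(1+r)^3 + D_4/(1+r)^4 + D_5/(1+r)^5 + TV/(1+r)^5
    = 21638.30382 + 24259.90633 + 27199.13077 + 30494.45883 + 34189.03445 + 1077472.60095 = 1215253.43516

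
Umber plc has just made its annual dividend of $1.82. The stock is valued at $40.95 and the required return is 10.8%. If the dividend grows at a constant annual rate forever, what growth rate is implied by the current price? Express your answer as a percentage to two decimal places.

6.09%

P = D₀(1+g)/(r−g) ⇒ P(r−g) = D₀(1+g) ⇒ g(P+D₀) = P·r − D₀
g = (P·r − D₀)/(P + D₀) = ($40.95×0.108 − $1.82) / ($40.95 + $1.82) = 0.060851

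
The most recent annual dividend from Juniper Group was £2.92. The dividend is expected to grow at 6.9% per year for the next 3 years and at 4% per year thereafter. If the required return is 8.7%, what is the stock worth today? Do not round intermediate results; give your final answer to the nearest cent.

D_1 = 3.12148
D_2 = 3.33686
D_3 = 3.56711
Terminal value at year 3: TV = D_3×(1+g_2)/(r−g_2) = 3.70979/0.047 = 78.93170
P_0 = D_1/(1+r)^1 + D_2/(1+r)^2 + D_3/(1+r)^3 + TV/(1+r)^3
    = 2.87165 + 2.82409 + 2.77733 + 61.45579 = 69.92886

£69.93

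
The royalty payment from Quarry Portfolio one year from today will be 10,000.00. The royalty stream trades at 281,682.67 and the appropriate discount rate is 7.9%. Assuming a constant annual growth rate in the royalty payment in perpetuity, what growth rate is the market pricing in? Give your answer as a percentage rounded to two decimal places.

4.35%

P = D₁/(r−g) ⇒ g = r − D₁/P = 0.079 − 10,000.00/281,682.67 = 0.043499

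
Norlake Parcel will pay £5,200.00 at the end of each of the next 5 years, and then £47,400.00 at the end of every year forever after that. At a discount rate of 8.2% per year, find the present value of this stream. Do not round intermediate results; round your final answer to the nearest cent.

PV of 5-year annuity: £5,200.00 × [1 − (1+0.082)^−5] / 0.082 = 20653.10891
Perpetuity value at year 5: £47,400.00 / 0.082 = 578048.78049
PV of perpetuity: 578048.78049 / (1+0.082)^5 = 389787.74926
Total PV = 20653.10891 + 389787.74926 = 410440.85817

£410440.86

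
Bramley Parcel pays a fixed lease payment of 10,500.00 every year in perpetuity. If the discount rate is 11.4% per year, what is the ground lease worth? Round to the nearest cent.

Level perpetuity: PV = C / r = 10,500.00 / 0.114 = 92,105.26

92105.26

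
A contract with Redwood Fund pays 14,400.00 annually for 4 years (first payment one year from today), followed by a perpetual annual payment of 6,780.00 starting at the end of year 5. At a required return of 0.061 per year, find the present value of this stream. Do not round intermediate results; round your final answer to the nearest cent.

137491.30

PV of 4-year annuity: 14,400.00 × [1 − (1+0.061)^−4] / 0.061 = 49783.47536
Perpetuity value at year 4: 6,780.00 / 0.061 = 111147.54098
PV of perpetuity: 111147.54098 / (1+0.061)^4 = 87707.82133
Total PV = 49783.47536 + 87707.82133 = 137491.29670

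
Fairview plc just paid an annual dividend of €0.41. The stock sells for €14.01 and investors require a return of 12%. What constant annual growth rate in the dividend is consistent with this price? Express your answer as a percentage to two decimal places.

8.82%

P = D₀(1+g)/(r−g) ⇒ P(r−g) = D₀(1+g) ⇒ g(P+D₀) = P·r − D₀
g = (P·r − D₀)/(P + D₀) = (€14.01×0.12 − €0.41) / (€14.01 + €0.41) = 0.088155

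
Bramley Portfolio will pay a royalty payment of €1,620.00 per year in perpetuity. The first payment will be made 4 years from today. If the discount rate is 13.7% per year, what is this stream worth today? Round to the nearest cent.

€8044.76

Value at end of year 3: C / r = €1,620.00 / 0.137 = €11,824.8175
Discount to today: PV = €11,824.8175 / (1 + 0.137)^3 = €11,824.8175 / 1.469878 = €8,044.76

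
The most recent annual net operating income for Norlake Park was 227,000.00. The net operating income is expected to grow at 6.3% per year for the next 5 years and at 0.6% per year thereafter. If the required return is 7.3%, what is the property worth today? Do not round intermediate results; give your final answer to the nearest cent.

D_1 = 241301.00000
D_2 = 256502.96300
D_3 = 272662.64967
D_4 = 289840.39660
D_5 = 308100.34158
Terminal value at year 5: TV = D_5×(1+g_2)/(r−g_2) = 309948.94363/0.067 = 4626103.63632
P_0 = D_1/(1+r)^1 + D_2/(1+r)^2 + D_3/(1+r)^3 + D_4/(1+r)^4 + D_5/(1+r)^5 + TV/(1+r)^5
    = 224884.43616 + 222788.58867 + 220712.27377 + 218655.30943 + 216617.51530 + 3252495.82678 = 4356153.95011

4356153.95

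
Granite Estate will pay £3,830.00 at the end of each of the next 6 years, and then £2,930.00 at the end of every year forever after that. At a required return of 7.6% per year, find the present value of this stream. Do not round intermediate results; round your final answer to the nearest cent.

£42764.20

PV of 6-year annuity: £3,830.00 × [1 − (1+0.076)^−6] / 0.076 = 17922.54877
Perpetuity value at year 6: £2,930.00 / 0.076 = 38552.63158
PV of perpetuity: 38552.63158 / (1+0.076)^6 = 24841.64780
Total PV = 17922.54877 + 24841.64780 = 42764.19656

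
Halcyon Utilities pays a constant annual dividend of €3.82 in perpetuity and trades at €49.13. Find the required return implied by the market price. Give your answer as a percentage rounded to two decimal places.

7.78%

P = C/r ⇒ r = C/P = €3.82/€49.13 = 0.077753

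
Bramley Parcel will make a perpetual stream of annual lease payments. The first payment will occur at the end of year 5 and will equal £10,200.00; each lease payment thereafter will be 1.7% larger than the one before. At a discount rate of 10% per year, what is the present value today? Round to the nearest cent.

Value at end of year 4: C₁ / (r − g) = £10,200.00 / (0.1 − 0.017) = £122,891.5663
Discount to today: PV = £122,891.5663 / (1 + 0.1)^4 = £122,891.5663 / 1.464100 = £83,936.59

£83936.59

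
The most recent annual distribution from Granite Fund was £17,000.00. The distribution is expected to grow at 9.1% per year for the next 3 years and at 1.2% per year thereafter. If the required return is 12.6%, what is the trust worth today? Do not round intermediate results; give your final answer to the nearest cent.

£185167.21

D_1 = 18547.00000
D_2 = 20234.77700
D_3 = 22076.14171
Terminal value at year 3: TV = D_3×(1+g_2)/(r−g_2) = 22341.05541/0.114 = 195974.17024
P_0 = D_1/(1+r)^1 + D_2/(1+r)^2 + D_3/(1+r)^3 + TV/(1+r)^3
    = 16471.58082 + 15959.58674 + 15463.50723 + 137272.53782 = 185167.21261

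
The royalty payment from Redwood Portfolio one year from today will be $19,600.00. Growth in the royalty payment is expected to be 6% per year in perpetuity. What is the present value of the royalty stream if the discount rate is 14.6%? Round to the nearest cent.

Growing perpetuity: P = D₁ / (r − g) = $19,600.0000 / (0.146 − 0.06) = $227,906.98

$227906.98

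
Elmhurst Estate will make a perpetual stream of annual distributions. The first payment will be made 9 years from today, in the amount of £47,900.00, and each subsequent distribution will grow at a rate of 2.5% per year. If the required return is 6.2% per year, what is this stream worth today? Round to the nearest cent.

£800087.81

Value at end of year 8: C₁ / (r − g) = £47,900.00 / (0.062 − 0.025) = £1,294,594.5946
Discount to today: PV = £1,294,594.5946 / (1 + 0.062)^8 = £1,294,594.5946 / 1.618066 = £800,087.81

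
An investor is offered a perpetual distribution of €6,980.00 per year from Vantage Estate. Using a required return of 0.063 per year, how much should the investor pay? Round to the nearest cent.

Level perpetuity: PV = C / r = €6,980.00 / 0.063 = €110,793.65

€110793.65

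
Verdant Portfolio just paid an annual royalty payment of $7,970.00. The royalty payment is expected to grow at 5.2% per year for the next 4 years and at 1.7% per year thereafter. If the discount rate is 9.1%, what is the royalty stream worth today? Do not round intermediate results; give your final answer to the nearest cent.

$123822.61

D_1 = 8384.44000
D_2 = 8820.43088
D_3 = 9279.09329
D_4 = 9761.60614
Terminal value at year 4: TV = D_4×(1+g_2)/(r−g_2) = 9927.55344/0.074 = 134156.12758
P_0 = D_1/(1+r)^1 + D_2/(1+r)^2 + D_3/(1+r)^3 + D_4/(1+r)^4 + TV/(1+r)^4
    = 7685.09624 + 7410.37694 + 7145.47804 + 6890.04849 + 94691.61235 = 123822.61207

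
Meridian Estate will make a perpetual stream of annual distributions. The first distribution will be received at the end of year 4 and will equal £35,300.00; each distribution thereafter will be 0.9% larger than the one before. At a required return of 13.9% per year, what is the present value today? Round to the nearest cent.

£183763.89

Value at end of year 3: C₁ / (r − g) = £35,300.00 / (0.139 − 0.009) = £271,538.4615
Discount to today: PV = £271,538.4615 / (1 + 0.139)^3 = £271,538.4615 / 1.477649 = £183,763.89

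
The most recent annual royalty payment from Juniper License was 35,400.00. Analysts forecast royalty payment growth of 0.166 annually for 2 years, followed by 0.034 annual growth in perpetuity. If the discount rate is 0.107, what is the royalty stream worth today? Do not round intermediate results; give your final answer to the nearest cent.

632852.70

D_1 = 41276.40000
D_2 = 48128.28240
Terminal value at year 2: TV = D_2×(1+g_2)/(r−g_2) = 49764.64400/0.073 = 681707.45208
P_0 = D_1/(1+r)^1 + D_2/(1+r)^2 + TV/(1+r)^2
    = 37286.72087 + 39273.99867 + 556291.98121 = 632852.70075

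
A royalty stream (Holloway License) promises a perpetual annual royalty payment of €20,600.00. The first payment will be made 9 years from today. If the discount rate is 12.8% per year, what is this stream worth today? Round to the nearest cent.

€61402.27

Value at end of year 8: C / r = €20,600.00 / 0.128 = €160,937.5000
Discount to today: PV = €160,937.5000 / (1 + 0.128)^8 = €160,937.5000 / 2.621035 = €61,402.27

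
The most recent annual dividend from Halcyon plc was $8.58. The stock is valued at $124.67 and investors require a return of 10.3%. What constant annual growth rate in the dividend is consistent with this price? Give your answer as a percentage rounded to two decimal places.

P = D₀(1+g)/(r−g) ⇒ P(r−g) = D₀(1+g) ⇒ g(P+D₀) = P·r − D₀
g = (P·r − D₀)/(P + D₀) = ($124.67×0.103 − $8.58) / ($124.67 + $8.58) = 0.031978

3.20%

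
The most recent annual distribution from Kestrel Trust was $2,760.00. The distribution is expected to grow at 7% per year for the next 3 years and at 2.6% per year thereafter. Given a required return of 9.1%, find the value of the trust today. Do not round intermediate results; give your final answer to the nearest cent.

$49063.27

D_1 = 2953.20000
D_2 = 3159.92400
D_3 = 3381.11868
Terminal value at year 3: TV = D_3×(1+g_2)/(r−g_2) = 3469.02777/0.065 = 53369.65793
P_0 = D_1/(1+r)^1 + D_2/(1+r)^2 + D_3/(1+r)^3 + TV/(1+r)^3
    = 2706.87443 + 2654.77144 + 2603.67134 + 41097.95076 = 49063.26797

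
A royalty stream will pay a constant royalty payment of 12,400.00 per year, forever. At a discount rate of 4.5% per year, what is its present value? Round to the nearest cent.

275555.56

Level perpetuity: PV = C / r = 12,400.00 / 0.045 = 275,555.56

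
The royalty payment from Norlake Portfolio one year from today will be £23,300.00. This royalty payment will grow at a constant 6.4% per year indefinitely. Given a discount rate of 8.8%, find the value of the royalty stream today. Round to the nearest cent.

£970833.33

Growing perpetuity: P = D₁ / (r − g) = £23,300.0000 / (0.088 − 0.064) = £970,833.33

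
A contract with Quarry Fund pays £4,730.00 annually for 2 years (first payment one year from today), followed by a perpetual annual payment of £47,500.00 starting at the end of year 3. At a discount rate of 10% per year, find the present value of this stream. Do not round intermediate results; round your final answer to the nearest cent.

PV of 2-year annuity: £4,730.00 × [1 − (1+0.1)^−2] / 0.1 = 8209.09091
Perpetuity value at year 2: £47,500.00 / 0.1 = 475000.00000
PV of perpetuity: 475000.00000 / (1+0.1)^2 = 392561.98347
Total PV = 8209.09091 + 392561.98347 = 400771.07438

£400771.07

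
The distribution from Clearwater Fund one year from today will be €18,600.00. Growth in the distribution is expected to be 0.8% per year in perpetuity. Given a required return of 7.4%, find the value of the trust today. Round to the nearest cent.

€281818.18

Growing perpetuity: P = D₁ / (r − g) = €18,600.0000 / (0.074 − 0.008) = €281,818.18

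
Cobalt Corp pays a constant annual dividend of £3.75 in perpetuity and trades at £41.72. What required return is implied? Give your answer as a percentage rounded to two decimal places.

P = C/r ⇒ r = C/P = £3.75/£41.72 = 0.089885

8.99%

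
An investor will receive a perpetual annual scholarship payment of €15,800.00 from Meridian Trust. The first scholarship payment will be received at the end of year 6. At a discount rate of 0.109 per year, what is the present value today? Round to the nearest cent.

Value at end of year 5: C / r = €15,800.00 / 0.109 = €144,954.1284
Discount to today: PV = €144,954.1284 / (1 + 0.109)^5 = €144,954.1284 / 1.677481 = €86,411.76

€86411.76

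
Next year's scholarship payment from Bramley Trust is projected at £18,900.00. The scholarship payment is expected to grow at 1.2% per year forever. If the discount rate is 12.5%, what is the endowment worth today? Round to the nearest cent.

£167256.64

Growing perpetuity: P = D₁ / (r − g) = £18,900.0000 / (0.125 − 0.012) = £167,256.64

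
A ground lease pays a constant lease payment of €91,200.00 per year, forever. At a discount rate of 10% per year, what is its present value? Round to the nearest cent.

€912000.00

Level perpetuity: PV = C / r = €91,200.00 / 0.1 = €912,000.00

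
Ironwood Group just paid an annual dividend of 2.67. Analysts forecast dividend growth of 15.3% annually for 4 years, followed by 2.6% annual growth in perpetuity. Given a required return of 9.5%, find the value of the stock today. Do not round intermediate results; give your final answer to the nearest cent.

D_1 = 3.07851
D_2 = 3.54952
D_3 = 4.09260
D_4 = 4.71877
Terminal value at year 4: TV = D_4×(1+g_2)/(r−g_2) = 4.84145/0.069 = 70.16601
P_0 = D_1/(1+r)^1 + D_2/(1+r)^2 + D_3/(1+r)^3 + D_4/(1+r)^4 + TV/(1+r)^4
    = 2.81142 + 2.96034 + 3.11714 + 3.28225 + 48.80567 = 60.97683

60.98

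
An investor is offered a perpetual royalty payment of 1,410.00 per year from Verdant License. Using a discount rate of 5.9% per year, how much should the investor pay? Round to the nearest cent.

Level perpetuity: PV = C / r = 1,410.00 / 0.059 = 23,898.31

23898.31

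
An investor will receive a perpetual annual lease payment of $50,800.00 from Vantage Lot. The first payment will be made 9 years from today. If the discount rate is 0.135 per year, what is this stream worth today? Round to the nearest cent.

Value at end of year 8: C / r = $50,800.00 / 0.135 = $376,296.2963
Discount to today: PV = $376,296.2963 / (1 + 0.135)^8 = $376,296.2963 / 2.754019 = $136,635.34

$136635.34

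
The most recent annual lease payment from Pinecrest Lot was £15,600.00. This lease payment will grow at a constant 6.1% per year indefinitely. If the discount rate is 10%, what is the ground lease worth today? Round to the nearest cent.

D₁ = D₀ × (1 + g) = £15,600.00 × 1.061 = £16,551.6000
Growing perpetuity: P = D₁ / (r − g) = £16,551.6000 / (0.1 − 0.061) = £424,400.00

£424400.00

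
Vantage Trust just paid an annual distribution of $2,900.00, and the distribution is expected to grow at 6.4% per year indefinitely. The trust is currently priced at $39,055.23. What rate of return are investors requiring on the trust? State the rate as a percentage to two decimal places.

14.30%

D₁ = $2,900.00 × 1.064 = $3,085.6000
P = D₁/(r − g) ⇒ r = D₁/P + g = $3,085.6000/$39,055.23 + 0.064 = 0.079006 + 0.064 = 0.143006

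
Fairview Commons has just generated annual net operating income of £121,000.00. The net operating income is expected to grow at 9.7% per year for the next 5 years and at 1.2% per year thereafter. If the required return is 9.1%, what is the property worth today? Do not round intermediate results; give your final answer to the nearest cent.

D_1 = 132737.00000
D_2 = 145612.48900
D_3 = 159736.90043
D_4 = 175231.37978
D_5 = 192228.82361
Terminal value at year 5: TV = D_5×(1+g_2)/(r−g_2) = 194535.56950/0.079 = 2462475.56325
P_0 = D_1/(1+r)^1 + D_2/(1+r)^2 + D_3/(1+r)^3 + D_4/(1+r)^4 + D_5/(1+r)^5 + TV/(1+r)^5
    = 121665.44455 + 122334.54873 + 123007.33269 + 123683.81664 + 124364.02095 + 1593118.85064 = 2208174.01420

£2208174.01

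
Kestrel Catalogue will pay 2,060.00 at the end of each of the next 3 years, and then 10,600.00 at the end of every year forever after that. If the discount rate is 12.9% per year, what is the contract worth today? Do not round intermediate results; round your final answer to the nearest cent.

61972.01

PV of 3-year annuity: 2,060.00 × [1 − (1+0.129)^−3] / 0.129 = 4872.24525
Perpetuity value at year 3: 10,600.00 / 0.129 = 82170.54264
PV of perpetuity: 82170.54264 / (1+0.129)^3 = 57099.76609
Total PV = 4872.24525 + 57099.76609 = 61972.01135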